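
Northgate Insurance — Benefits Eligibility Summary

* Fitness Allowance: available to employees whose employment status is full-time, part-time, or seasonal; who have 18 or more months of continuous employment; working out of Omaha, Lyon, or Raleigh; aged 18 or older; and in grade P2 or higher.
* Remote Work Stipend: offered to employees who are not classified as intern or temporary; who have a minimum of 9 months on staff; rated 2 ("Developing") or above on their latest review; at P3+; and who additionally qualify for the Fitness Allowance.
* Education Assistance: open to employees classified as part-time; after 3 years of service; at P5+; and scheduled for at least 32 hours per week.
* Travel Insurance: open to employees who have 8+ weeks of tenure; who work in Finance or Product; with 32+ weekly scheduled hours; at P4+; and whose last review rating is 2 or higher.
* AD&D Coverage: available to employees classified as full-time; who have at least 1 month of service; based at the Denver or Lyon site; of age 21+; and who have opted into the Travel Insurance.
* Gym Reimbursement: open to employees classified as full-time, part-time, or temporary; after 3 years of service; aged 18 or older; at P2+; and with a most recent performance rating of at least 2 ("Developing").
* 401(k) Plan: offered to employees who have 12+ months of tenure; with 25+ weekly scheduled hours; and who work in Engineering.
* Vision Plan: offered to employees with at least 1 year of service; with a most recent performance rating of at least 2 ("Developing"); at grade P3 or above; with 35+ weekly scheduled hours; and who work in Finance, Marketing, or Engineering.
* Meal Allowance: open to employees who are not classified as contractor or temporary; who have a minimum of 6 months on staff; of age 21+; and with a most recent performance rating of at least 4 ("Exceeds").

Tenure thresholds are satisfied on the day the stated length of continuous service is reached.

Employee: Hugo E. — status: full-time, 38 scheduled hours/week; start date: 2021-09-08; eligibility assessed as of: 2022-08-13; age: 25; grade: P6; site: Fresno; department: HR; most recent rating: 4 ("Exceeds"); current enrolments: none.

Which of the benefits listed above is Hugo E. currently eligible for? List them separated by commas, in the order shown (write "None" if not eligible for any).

Meal Allowance

Service from 2021-09-08 to 2022-08-13: 339 days.
Fitness Allowance — status full-time ✓; service 339 days < 18 months (≈540 days) ✗ → not eligible.
Remote Work Stipend — status full-time ✓ (not excluded); service 339 days ≥ 9 months (≈270 days) ✓; rating 4 ≥ 2 ✓; grade P6 ≥ P3 ✓; not eligible for Fitness Allowance ✗ → not eligible.
Education Assistance — status full-time ✗ (requires part-time) → not eligible.
Travel Insurance — service 339 days ≥ 8 weeks (≈56 days) ✓; dept HR ✗ → not eligible.
AD&D Coverage — status full-time ✓; service 339 days ≥ 1 month (≈30 days) ✓; site Fresno ✗ (not Denver or Lyon) → not eligible.
Gym Reimbursement — status full-time ✓; service 339 days < 3 years (≈1095 days) ✗ → not eligible.
401(k) Plan — service 339 days < 12 months (≈360 days) ✗ → not eligible.
Vision Plan — service 339 days < 1 year (≈365 days) ✗ → not eligible.
Meal Allowance — status full-time ✓ (not excluded); service 339 days ≥ 6 months (≈180 days) ✓; age 25 ≥ 21 ✓; rating 4 ≥ 4 ✓ → eligible.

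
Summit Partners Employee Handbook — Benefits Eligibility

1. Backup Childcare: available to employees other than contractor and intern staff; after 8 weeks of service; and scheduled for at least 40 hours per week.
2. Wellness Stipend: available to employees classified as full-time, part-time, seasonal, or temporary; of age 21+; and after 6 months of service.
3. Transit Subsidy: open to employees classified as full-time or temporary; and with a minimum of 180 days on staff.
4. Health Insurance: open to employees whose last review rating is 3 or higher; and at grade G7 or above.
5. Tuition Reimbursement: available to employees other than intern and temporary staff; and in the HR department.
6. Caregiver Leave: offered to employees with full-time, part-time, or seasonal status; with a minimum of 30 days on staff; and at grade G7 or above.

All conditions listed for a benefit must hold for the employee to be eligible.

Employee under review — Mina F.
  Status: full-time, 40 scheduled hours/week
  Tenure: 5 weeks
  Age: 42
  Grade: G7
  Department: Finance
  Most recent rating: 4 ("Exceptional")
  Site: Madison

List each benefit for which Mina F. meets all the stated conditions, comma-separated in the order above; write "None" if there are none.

Backup Childcare — status full-time ✓ (not excluded); service 5 weeks < 8 weeks ✗ → not eligible.
Wellness Stipend — status full-time ✓; age 42 ≥ 21 ✓; service 5 weeks < 6 months (≈180 days) ✗ → not eligible.
Transit Subsidy — status full-time ✓; service 5 weeks < 180 days ✗ → not eligible.
Health Insurance — rating 4 ≥ 3 ✓; grade G7 ≥ G7 ✓ → eligible.
Tuition Reimbursement — status full-time ✓ (not excluded); dept Finance ✗ → not eligible.
Caregiver Leave — status full-time ✓; service 5 weeks ≥ 30 days ✓; grade G7 ≥ G7 ✓ → eligible.

Health Insurance, Caregiver Leave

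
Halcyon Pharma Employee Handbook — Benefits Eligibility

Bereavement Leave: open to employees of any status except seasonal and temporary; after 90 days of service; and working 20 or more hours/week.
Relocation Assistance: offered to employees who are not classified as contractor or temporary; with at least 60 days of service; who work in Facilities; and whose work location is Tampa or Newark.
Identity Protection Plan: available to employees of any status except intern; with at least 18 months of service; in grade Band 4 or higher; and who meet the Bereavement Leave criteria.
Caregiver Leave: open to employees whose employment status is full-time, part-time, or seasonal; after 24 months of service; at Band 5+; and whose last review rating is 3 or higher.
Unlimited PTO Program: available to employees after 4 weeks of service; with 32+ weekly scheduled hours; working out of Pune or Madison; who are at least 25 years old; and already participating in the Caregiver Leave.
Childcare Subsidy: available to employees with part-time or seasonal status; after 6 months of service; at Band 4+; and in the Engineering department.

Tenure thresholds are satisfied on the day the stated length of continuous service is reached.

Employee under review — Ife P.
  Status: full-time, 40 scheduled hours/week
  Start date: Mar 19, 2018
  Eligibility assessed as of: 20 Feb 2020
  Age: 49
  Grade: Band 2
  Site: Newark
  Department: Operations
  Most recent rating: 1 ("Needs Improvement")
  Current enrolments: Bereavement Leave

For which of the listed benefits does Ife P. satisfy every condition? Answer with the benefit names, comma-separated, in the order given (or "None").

Bereavement Leave

Service from Mar 19, 2018 to 20 Feb 2020: 703 days.
Bereavement Leave — status full-time ✓ (not excluded); service 703 days ≥ 90 days ✓; 40 hrs/wk ≥ 20 ✓ → eligible.
Relocation Assistance — status full-time ✓ (not excluded); service 703 days ≥ 60 days ✓; dept Operations ✗ → not eligible.
Identity Protection Plan — status full-time ✓ (not excluded); service 703 days ≥ 18 months (≈540 days) ✓; grade Band 2 < Band 4 ✗ → not eligible.
Caregiver Leave — status full-time ✓; service 703 days < 24 months (≈720 days) ✗ → not eligible.
Unlimited PTO Program — service 703 days ≥ 4 weeks (≈28 days) ✓; 40 hrs/wk ≥ 32 ✓; site Newark ✗ (not Pune or Madison) → not eligible.
Childcare Subsidy — status full-time ✗ (requires part-time or seasonal) → not eligible.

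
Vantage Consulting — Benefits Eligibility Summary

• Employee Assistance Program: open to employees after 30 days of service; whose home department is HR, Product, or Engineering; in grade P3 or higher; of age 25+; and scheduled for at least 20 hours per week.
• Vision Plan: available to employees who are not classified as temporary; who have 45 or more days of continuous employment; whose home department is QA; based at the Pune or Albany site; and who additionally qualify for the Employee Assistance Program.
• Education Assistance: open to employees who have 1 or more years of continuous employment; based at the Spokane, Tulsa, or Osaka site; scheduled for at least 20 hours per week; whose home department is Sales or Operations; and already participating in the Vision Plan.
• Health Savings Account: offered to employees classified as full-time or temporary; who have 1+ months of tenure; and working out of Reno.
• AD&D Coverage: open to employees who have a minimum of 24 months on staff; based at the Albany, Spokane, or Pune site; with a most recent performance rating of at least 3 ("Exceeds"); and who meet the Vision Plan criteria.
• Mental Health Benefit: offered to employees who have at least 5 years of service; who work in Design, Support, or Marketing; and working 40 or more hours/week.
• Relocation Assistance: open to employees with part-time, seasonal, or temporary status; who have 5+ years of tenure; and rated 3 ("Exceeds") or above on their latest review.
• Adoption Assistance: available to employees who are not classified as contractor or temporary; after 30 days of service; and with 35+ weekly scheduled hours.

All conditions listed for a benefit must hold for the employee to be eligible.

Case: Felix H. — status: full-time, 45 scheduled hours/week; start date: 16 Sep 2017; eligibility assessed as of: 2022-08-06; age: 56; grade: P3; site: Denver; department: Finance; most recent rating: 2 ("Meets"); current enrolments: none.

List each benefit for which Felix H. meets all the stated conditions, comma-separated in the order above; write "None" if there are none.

Service from 16 Sep 2017 to 2022-08-06: 1785 days.
Employee Assistance Program — service 1785 days ≥ 30 days ✓; dept Finance ✗ → not eligible.
Vision Plan — status full-time ✓ (not excluded); service 1785 days ≥ 45 days ✓; dept Finance ✗ → not eligible.
Education Assistance — service 1785 days ≥ 1 year (≈365 days) ✓; site Denver ✗ (not Spokane, Tulsa, or Osaka) → not eligible.
Health Savings Account — status full-time ✓; service 1785 days ≥ 1 month (≈30 days) ✓; site Denver ✗ (not Reno) → not eligible.
AD&D Coverage — service 1785 days ≥ 24 months (≈720 days) ✓; site Denver ✗ (not Albany, Spokane, or Pune) → not eligible.
Mental Health Benefit — service 1785 days < 5 years (≈1825 days) ✗ → not eligible.
Relocation Assistance — status full-time ✗ (requires part-time, seasonal, or temporary) → not eligible.
Adoption Assistance — status full-time ✓ (not excluded); service 1785 days ≥ 30 days ✓; 45 hrs/wk ≥ 35 ✓ → eligible.

Adoption Assistance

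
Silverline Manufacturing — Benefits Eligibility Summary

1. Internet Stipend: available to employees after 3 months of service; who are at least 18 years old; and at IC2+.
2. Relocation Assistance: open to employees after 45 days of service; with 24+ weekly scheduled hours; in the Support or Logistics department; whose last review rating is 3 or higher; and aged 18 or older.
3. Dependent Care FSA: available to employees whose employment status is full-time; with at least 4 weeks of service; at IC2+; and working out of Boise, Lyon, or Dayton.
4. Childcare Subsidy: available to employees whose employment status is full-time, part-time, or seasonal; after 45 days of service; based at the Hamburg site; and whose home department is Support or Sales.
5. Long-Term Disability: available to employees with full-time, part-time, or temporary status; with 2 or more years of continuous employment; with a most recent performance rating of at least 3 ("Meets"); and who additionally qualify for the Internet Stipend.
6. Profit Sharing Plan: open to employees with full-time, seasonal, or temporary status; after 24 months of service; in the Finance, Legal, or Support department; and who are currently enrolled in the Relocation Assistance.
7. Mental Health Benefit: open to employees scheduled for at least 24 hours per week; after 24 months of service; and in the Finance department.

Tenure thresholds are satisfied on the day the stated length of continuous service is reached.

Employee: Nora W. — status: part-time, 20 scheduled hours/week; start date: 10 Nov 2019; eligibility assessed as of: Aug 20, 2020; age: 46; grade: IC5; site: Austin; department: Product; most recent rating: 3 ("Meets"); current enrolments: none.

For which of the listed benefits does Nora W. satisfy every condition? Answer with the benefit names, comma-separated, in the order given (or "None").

Service from 10 Nov 2019 to Aug 20, 2020: 284 days.
Internet Stipend — service 284 days ≥ 3 months (≈90 days) ✓; age 46 ≥ 18 ✓; grade IC5 ≥ IC2 ✓ → eligible.
Relocation Assistance — service 284 days ≥ 45 days ✓; 20 hrs/wk < 24 ✗ → not eligible.
Dependent Care FSA — status part-time ✗ (requires full-time) → not eligible.
Childcare Subsidy — status part-time ✓; service 284 days ≥ 45 days ✓; site Austin ✗ (not Hamburg) → not eligible.
Long-Term Disability — status part-time ✓; service 284 days < 2 years (≈730 days) ✗ → not eligible.
Profit Sharing Plan — status part-time ✗ (requires full-time, seasonal, or temporary) → not eligible.
Mental Health Benefit — 20 hrs/wk < 24 ✗ → not eligible.

Internet Stipend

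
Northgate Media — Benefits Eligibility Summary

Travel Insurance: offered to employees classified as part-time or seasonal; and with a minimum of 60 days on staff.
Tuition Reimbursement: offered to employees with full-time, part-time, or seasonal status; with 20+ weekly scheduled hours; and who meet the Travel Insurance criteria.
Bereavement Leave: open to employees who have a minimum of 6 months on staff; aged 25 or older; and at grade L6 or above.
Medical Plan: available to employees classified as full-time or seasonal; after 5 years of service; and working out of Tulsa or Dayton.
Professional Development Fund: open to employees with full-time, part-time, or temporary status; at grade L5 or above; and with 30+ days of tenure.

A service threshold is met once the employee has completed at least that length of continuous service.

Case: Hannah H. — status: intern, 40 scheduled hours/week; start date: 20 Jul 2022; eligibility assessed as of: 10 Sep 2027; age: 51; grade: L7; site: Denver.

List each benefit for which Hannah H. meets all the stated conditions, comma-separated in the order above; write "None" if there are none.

Service from 20 Jul 2022 to 10 Sep 2027: 1878 days.
Travel Insurance — status intern ✗ (requires part-time or seasonal) → not eligible.
Tuition Reimbursement — status intern ✗ (requires full-time, part-time, or seasonal) → not eligible.
Bereavement Leave — service 1878 days ≥ 6 months (≈180 days) ✓; age 51 ≥ 25 ✓; grade L7 ≥ L6 ✓ → eligible.
Medical Plan — status intern ✗ (requires full-time or seasonal) → not eligible.
Professional Development Fund — status intern ✗ (requires full-time, part-time, or temporary) → not eligible.

Bereavement Leave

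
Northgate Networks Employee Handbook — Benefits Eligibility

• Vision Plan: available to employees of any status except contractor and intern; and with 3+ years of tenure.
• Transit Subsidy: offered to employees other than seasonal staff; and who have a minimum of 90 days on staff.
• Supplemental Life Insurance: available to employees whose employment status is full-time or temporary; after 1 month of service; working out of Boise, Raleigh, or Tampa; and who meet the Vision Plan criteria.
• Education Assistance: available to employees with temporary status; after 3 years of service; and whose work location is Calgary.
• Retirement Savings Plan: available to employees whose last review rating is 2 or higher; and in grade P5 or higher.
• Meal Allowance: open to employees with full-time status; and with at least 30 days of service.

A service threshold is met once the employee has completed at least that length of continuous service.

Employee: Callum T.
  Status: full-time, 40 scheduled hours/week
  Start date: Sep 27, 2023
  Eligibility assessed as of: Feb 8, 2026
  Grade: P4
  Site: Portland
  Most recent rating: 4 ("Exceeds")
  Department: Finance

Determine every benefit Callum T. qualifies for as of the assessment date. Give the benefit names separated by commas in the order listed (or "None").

Transit Subsidy, Meal Allowance

Service from Sep 27, 2023 to Feb 8, 2026: 865 days.
Vision Plan — status full-time ✓ (not excluded); service 865 days < 3 years (≈1095 days) ✗ → not eligible.
Transit Subsidy — status full-time ✓ (not excluded); service 865 days ≥ 90 days ✓ → eligible.
Supplemental Life Insurance — status full-time ✓; service 865 days ≥ 1 month (≈30 days) ✓; site Portland ✗ (not Boise, Raleigh, or Tampa) → not eligible.
Education Assistance — status full-time ✗ (requires temporary) → not eligible.
Retirement Savings Plan — rating 4 ≥ 2 ✓; grade P4 < P5 ✗ → not eligible.
Meal Allowance — status full-time ✓; service 865 days ≥ 30 days ✓ → eligible.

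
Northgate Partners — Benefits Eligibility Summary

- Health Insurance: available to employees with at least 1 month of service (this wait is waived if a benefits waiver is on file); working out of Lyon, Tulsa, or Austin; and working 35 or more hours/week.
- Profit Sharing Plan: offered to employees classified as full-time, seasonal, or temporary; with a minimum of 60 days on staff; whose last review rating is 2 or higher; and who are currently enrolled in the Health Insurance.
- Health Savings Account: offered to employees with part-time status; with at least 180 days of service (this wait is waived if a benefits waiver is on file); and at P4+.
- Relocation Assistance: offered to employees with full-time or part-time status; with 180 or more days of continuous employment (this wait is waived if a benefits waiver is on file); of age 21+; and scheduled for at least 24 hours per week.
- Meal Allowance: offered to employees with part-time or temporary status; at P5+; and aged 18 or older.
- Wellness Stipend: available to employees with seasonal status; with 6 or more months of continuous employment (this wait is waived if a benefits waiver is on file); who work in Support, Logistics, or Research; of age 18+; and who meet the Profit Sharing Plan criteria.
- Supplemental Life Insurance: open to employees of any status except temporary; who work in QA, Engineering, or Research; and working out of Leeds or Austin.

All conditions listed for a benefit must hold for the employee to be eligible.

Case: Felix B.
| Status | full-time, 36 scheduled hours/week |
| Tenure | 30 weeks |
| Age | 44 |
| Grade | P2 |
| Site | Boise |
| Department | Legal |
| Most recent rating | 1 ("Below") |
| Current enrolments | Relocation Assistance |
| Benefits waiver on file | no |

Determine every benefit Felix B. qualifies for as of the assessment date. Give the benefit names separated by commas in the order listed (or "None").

Health Insurance — no waiver, service 30 weeks ≥ 1 month (≈30 days) ✓; site Boise ✗ (not Lyon, Tulsa, or Austin) → not eligible.
Profit Sharing Plan — status full-time ✓; service 30 weeks ≥ 60 days ✓; rating 1 < 2 ✗ → not eligible.
Health Savings Account — status full-time ✗ (requires part-time) → not eligible.
Relocation Assistance — status full-time ✓; no waiver, service 30 weeks ≥ 180 days ✓; age 44 ≥ 21 ✓; 36 hrs/wk ≥ 24 ✓ → eligible.
Meal Allowance — status full-time ✗ (requires part-time or temporary) → not eligible.
Wellness Stipend — status full-time ✗ (requires seasonal) → not eligible.
Supplemental Life Insurance — status full-time ✓ (not excluded); dept Legal ✗ → not eligible.

Relocation Assistance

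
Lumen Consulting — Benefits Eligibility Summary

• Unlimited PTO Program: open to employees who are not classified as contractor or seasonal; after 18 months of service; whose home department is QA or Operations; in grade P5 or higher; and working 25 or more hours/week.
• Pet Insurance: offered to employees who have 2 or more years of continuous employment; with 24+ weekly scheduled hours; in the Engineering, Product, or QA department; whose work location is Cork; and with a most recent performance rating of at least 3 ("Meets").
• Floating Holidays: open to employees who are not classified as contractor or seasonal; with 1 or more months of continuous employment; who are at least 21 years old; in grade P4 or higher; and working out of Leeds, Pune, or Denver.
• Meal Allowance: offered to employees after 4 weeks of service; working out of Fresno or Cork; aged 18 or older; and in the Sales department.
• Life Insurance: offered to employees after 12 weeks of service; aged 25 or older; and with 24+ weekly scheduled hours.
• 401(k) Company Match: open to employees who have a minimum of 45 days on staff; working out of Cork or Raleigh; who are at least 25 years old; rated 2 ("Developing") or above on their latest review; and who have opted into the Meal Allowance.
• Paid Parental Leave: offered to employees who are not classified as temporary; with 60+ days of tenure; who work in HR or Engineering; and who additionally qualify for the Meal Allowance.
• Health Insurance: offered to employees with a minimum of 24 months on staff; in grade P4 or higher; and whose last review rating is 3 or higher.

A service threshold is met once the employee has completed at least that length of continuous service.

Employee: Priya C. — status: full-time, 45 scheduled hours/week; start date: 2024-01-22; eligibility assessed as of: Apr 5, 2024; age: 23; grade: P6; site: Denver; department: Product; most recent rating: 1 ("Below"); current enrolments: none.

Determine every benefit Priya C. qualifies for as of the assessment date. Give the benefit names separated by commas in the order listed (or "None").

Floating Holidays

Service from 2024-01-22 to Apr 5, 2024: 74 days.
Unlimited PTO Program — status full-time ✓ (not excluded); service 74 days < 18 months (≈540 days) ✗ → not eligible.
Pet Insurance — service 74 days < 2 years (≈730 days) ✗ → not eligible.
Floating Holidays — status full-time ✓ (not excluded); service 74 days ≥ 1 month (≈30 days) ✓; age 23 ≥ 21 ✓; grade P6 ≥ P4 ✓; site Denver ✓ → eligible.
Meal Allowance — service 74 days ≥ 4 weeks (≈28 days) ✓; site Denver ✗ (not Fresno or Cork) → not eligible.
Life Insurance — service 74 days < 12 weeks (≈84 days) ✗ → not eligible.
401(k) Company Match — service 74 days ≥ 45 days ✓; site Denver ✗ (not Cork or Raleigh) → not eligible.
Paid Parental Leave — status full-time ✓ (not excluded); service 74 days ≥ 60 days ✓; dept Product ✗ → not eligible.
Health Insurance — service 74 days < 24 months (≈720 days) ✗ → not eligible.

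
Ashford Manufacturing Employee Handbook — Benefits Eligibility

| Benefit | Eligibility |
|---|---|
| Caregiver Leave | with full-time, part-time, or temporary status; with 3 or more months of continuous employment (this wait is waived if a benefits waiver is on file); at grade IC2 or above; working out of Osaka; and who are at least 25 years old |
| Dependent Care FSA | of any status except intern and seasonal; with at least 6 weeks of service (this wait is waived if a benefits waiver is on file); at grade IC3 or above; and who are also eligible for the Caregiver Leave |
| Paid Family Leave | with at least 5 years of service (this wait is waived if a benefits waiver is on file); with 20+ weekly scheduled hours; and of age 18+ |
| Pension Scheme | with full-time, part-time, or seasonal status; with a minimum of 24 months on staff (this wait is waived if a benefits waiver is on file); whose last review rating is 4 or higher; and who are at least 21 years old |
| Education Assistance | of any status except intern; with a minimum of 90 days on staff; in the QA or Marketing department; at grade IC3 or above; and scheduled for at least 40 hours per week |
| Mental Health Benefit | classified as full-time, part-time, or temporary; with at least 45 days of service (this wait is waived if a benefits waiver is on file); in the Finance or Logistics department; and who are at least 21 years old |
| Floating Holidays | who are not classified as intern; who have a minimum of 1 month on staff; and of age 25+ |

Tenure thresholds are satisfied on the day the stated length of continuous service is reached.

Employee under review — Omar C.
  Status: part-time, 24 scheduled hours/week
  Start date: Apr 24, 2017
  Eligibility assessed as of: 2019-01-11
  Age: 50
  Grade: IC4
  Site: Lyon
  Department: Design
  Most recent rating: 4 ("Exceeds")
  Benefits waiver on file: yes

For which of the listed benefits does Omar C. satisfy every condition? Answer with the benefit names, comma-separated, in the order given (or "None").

Service from Apr 24, 2017 to 2019-01-11: 627 days.
Caregiver Leave — status part-time ✓; benefits waiver on file ✓; grade IC4 ≥ IC2 ✓; site Lyon ✗ (not Osaka) → not eligible.
Dependent Care FSA — status part-time ✓ (not excluded); benefits waiver on file ✓; grade IC4 ≥ IC3 ✓; not eligible for Caregiver Leave ✗ → not eligible.
Paid Family Leave — benefits waiver on file ✓; 24 hrs/wk ≥ 20 ✓; age 50 ≥ 18 ✓ → eligible.
Pension Scheme — status part-time ✓; benefits waiver on file ✓; rating 4 ≥ 4 ✓; age 50 ≥ 21 ✓ → eligible.
Education Assistance — status part-time ✓ (not excluded); service 627 days ≥ 90 days ✓; dept Design ✗ → not eligible.
Mental Health Benefit — status part-time ✓; benefits waiver on file ✓; dept Design ✗ → not eligible.
Floating Holidays — status part-time ✓ (not excluded); service 627 days ≥ 1 month (≈30 days) ✓; age 50 ≥ 25 ✓ → eligible.

Paid Family Leave, Pension Scheme, Floating Holidays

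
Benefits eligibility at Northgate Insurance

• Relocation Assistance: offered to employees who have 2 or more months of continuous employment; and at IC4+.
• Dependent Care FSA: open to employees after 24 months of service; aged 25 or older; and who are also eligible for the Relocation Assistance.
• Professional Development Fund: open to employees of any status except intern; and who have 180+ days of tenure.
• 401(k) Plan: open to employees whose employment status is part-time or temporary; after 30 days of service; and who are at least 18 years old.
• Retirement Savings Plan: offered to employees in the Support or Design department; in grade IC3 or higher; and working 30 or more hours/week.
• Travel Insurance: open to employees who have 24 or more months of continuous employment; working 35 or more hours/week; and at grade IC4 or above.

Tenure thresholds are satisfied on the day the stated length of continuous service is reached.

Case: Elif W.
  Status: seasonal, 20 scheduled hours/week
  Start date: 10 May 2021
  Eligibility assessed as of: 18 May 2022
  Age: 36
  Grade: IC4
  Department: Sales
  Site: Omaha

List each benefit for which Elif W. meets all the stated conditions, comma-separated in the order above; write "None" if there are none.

Relocation Assistance, Professional Development Fund

Service from 10 May 2021 to 18 May 2022: 373 days.
Relocation Assistance — service 373 days ≥ 2 months (≈60 days) ✓; grade IC4 ≥ IC4 ✓ → eligible.
Dependent Care FSA — service 373 days < 24 months (≈720 days) ✗ → not eligible.
Professional Development Fund — status seasonal ✓ (not excluded); service 373 days ≥ 180 days ✓ → eligible.
401(k) Plan — status seasonal ✗ (requires part-time or temporary) → not eligible.
Retirement Savings Plan — dept Sales ✗ → not eligible.
Travel Insurance — service 373 days < 24 months (≈720 days) ✗ → not eligible.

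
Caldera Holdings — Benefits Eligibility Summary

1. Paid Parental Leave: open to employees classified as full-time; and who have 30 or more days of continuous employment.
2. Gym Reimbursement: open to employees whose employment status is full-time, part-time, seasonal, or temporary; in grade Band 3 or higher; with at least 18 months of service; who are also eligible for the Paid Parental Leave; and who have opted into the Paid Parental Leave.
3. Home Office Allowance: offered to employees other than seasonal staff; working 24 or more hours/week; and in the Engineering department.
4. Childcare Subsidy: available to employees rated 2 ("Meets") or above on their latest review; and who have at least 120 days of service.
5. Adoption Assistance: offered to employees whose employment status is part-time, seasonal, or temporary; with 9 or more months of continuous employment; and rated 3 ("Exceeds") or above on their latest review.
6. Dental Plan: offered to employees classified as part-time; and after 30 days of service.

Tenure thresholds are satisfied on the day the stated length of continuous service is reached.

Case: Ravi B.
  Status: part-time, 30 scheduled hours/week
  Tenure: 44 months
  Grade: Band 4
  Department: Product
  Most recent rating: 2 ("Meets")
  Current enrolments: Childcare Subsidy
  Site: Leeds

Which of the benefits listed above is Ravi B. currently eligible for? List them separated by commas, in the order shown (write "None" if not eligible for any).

Paid Parental Leave — status part-time ✗ (requires full-time) → not eligible.
Gym Reimbursement — status part-time ✓; grade Band 4 ≥ Band 3 ✓; service 44 months ≥ 18 months ✓; not eligible for Paid Parental Leave ✗ → not eligible.
Home Office Allowance — status part-time ✓ (not excluded); 30 hrs/wk ≥ 24 ✓; dept Product ✗ → not eligible.
Childcare Subsidy — rating 2 ≥ 2 ✓; service 44 months ≥ 120 days ✓ → eligible.
Adoption Assistance — status part-time ✓; service 44 months ≥ 9 months ✓; rating 2 < 3 ✗ → not eligible.
Dental Plan — status part-time ✓; service 44 months ≥ 30 days ✓ → eligible.

Childcare Subsidy, Dental Plan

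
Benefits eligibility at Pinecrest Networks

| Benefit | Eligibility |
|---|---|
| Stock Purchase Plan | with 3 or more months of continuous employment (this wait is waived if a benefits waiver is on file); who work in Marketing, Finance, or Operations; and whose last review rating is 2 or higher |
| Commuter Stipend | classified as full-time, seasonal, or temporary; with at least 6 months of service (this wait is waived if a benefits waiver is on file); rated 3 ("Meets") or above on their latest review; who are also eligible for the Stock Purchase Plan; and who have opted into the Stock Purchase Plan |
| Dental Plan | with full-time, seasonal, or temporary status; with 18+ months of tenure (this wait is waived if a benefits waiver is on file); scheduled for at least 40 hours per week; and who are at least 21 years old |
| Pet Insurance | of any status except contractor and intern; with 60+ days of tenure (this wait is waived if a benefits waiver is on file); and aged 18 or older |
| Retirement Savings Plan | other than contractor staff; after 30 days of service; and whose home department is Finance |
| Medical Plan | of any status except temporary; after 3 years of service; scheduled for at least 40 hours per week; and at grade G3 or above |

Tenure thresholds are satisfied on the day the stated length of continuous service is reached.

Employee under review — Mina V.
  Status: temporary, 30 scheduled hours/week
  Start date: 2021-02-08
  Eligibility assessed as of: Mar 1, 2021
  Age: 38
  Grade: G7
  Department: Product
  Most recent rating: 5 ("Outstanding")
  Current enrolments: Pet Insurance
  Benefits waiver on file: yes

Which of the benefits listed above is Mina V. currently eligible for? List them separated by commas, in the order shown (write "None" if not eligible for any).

Pet Insurance

Service from 2021-02-08 to Mar 1, 2021: 21 days.
Stock Purchase Plan — benefits waiver on file ✓; dept Product ✗ → not eligible.
Commuter Stipend — status temporary ✓; benefits waiver on file ✓; rating 5 ≥ 3 ✓; not eligible for Stock Purchase Plan ✗ → not eligible.
Dental Plan — status temporary ✓; benefits waiver on file ✓; 30 hrs/wk < 40 ✗ → not eligible.
Pet Insurance — status temporary ✓ (not excluded); benefits waiver on file ✓; age 38 ≥ 18 ✓ → eligible.
Retirement Savings Plan — status temporary ✓ (not excluded); service 21 days < 30 days ✗ → not eligible.
Medical Plan — status temporary ✗ (excluded) → not eligible.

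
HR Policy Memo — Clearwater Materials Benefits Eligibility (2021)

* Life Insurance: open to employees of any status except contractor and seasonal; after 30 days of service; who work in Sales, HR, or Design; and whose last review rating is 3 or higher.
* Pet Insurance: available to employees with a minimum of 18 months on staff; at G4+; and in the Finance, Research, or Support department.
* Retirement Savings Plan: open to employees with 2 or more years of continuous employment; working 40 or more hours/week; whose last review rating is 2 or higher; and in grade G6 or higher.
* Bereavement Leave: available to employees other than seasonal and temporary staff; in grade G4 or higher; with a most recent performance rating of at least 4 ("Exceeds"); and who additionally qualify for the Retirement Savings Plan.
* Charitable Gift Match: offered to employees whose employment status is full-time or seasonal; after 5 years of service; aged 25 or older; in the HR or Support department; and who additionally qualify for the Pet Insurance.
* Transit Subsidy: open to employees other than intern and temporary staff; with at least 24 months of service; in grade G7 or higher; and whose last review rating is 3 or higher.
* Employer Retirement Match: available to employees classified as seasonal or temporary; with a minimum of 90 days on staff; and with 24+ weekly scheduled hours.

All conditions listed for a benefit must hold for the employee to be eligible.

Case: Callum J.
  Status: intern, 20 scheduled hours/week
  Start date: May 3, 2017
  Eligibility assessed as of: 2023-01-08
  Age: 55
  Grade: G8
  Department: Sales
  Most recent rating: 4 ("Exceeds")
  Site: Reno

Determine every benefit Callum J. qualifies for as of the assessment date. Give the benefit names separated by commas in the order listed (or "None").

Life Insurance

Service from May 3, 2017 to 2023-01-08: 2076 days.
Life Insurance — status intern ✓ (not excluded); service 2076 days ≥ 30 days ✓; dept Sales ✓; rating 4 ≥ 3 ✓ → eligible.
Pet Insurance — service 2076 days ≥ 18 months (≈540 days) ✓; grade G8 ≥ G4 ✓; dept Sales ✗ → not eligible.
Retirement Savings Plan — service 2076 days ≥ 2 years (≈730 days) ✓; 20 hrs/wk < 40 ✗ → not eligible.
Bereavement Leave — status intern ✓ (not excluded); grade G8 ≥ G4 ✓; rating 4 ≥ 4 ✓; not eligible for Retirement Savings Plan ✗ → not eligible.
Charitable Gift Match — status intern ✗ (requires full-time or seasonal) → not eligible.
Transit Subsidy — status intern ✗ (excluded) → not eligible.
Employer Retirement Match — status intern ✗ (requires seasonal or temporary) → not eligible.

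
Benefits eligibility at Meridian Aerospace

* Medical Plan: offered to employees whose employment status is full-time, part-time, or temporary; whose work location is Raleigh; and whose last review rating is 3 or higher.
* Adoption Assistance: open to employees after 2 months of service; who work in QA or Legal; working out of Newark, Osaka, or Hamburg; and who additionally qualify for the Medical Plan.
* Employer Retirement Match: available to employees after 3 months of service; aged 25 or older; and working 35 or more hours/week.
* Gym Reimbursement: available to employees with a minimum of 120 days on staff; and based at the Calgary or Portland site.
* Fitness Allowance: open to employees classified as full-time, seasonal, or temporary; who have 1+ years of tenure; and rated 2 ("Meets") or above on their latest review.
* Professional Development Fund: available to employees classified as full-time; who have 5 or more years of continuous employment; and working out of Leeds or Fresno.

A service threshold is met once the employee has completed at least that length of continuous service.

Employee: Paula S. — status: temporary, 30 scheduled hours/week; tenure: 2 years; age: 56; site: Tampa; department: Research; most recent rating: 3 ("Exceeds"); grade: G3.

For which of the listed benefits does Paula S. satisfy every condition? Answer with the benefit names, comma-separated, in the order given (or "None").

Medical Plan — status temporary ✓; site Tampa ✗ (not Raleigh) → not eligible.
Adoption Assistance — service 2 years ≥ 2 months (≈60 days) ✓; dept Research ✗ → not eligible.
Employer Retirement Match — service 2 years ≥ 3 months (≈90 days) ✓; age 56 ≥ 25 ✓; 30 hrs/wk < 35 ✗ → not eligible.
Gym Reimbursement — service 2 years ≥ 120 days ✓; site Tampa ✗ (not Calgary or Portland) → not eligible.
Fitness Allowance — status temporary ✓; service 2 years ≥ 1 year ✓; rating 3 ≥ 2 ✓ → eligible.
Professional Development Fund — status temporary ✗ (requires full-time) → not eligible.

Fitness Allowance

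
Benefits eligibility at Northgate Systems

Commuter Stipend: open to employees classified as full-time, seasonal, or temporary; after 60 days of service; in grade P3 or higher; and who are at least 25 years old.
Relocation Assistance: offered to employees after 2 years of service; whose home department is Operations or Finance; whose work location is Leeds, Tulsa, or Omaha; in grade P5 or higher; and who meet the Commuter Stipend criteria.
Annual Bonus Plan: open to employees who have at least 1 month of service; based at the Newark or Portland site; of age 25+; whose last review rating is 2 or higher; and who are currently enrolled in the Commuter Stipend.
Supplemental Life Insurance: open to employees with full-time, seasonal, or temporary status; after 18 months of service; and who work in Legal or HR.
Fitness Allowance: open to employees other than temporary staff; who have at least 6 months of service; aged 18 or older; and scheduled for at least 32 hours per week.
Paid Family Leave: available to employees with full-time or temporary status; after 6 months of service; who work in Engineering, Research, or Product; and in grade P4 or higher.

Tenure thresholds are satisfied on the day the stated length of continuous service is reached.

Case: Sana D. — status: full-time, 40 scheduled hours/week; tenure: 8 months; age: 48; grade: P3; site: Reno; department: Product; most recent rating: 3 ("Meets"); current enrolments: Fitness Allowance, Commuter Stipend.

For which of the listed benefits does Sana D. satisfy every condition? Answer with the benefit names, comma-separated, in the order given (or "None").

Commuter Stipend, Fitness Allowance

Commuter Stipend — status full-time ✓; service 8 months ≥ 60 days ✓; grade P3 ≥ P3 ✓; age 48 ≥ 25 ✓ → eligible.
Relocation Assistance — service 8 months < 2 years (≈730 days) ✗ → not eligible.
Annual Bonus Plan — service 8 months ≥ 1 month ✓; site Reno ✗ (not Newark or Portland) → not eligible.
Supplemental Life Insurance — status full-time ✓; service 8 months < 18 months ✗ → not eligible.
Fitness Allowance — status full-time ✓ (not excluded); service 8 months ≥ 6 months ✓; age 48 ≥ 18 ✓; 40 hrs/wk ≥ 32 ✓ → eligible.
Paid Family Leave — status full-time ✓; service 8 months ≥ 6 months ✓; dept Product ✓; grade P3 < P4 ✗ → not eligible.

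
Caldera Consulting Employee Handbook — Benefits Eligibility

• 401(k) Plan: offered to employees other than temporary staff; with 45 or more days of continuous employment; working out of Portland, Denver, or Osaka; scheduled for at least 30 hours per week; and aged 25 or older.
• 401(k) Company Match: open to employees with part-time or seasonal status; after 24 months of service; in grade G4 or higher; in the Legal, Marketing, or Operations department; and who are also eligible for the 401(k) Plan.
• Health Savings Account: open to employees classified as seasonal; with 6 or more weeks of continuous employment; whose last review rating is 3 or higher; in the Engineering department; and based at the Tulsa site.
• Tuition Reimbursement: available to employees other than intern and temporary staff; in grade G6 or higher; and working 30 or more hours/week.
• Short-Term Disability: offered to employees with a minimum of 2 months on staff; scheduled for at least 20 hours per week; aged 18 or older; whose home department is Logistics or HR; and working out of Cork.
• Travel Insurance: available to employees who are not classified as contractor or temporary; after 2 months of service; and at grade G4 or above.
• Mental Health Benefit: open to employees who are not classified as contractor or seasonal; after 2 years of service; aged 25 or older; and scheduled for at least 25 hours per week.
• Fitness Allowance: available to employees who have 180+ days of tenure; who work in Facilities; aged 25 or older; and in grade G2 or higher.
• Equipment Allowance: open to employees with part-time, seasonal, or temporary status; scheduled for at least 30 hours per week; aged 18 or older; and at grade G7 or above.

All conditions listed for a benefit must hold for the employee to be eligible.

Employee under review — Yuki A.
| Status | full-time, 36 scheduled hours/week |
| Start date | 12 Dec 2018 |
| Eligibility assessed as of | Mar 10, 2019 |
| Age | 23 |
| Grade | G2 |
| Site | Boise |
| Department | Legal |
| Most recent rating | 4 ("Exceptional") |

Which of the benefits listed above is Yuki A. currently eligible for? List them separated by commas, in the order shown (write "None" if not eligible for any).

Service from 12 Dec 2018 to Mar 10, 2019: 88 days.
401(k) Plan — status full-time ✓ (not excluded); service 88 days ≥ 45 days ✓; site Boise ✗ (not Portland, Denver, or Osaka) → not eligible.
401(k) Company Match — status full-time ✗ (requires part-time or seasonal) → not eligible.
Health Savings Account — status full-time ✗ (requires seasonal) → not eligible.
Tuition Reimbursement — status full-time ✓ (not excluded); grade G2 < G6 ✗ → not eligible.
Short-Term Disability — service 88 days ≥ 2 months (≈60 days) ✓; 36 hrs/wk ≥ 20 ✓; age 23 ≥ 18 ✓; dept Legal ✗ → not eligible.
Travel Insurance — status full-time ✓ (not excluded); service 88 days ≥ 2 months (≈60 days) ✓; grade G2 < G4 ✗ → not eligible.
Mental Health Benefit — status full-time ✓ (not excluded); service 88 days < 2 years (≈730 days) ✗ → not eligible.
Fitness Allowance — service 88 days < 180 days ✗ → not eligible.
Equipment Allowance — status full-time ✗ (requires part-time, seasonal, or temporary) → not eligible.

None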